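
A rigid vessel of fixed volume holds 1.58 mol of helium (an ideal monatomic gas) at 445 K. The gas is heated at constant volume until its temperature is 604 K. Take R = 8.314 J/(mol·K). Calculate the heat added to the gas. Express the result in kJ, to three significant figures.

Q ≈ 3.13 kJ

Constant volume ⇒ W = 0, so Q = ΔU = nCᵥΔT with Cᵥ = 3R/2 = 12.47 J/(mol·K).
ΔU = (1.58)(12.47)(604 − 445) = 3133 J.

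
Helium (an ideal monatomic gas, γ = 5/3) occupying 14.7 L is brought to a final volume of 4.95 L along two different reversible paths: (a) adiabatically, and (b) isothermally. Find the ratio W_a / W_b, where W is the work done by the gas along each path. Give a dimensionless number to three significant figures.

Path (a) adiabatic: W = P₁V₁(1 − (V₁/V₂)^(γ−1))/(γ−1) → W_a/(P₁V₁) = -1.599.
Path (b) isothermal: W = P₁V₁ ln(V₂/V₁) → W_b/(P₁V₁) = -1.088.
W_a / W_b = -1.599 / -1.088 = 1.469.

W_a / W_b ≈ 1.47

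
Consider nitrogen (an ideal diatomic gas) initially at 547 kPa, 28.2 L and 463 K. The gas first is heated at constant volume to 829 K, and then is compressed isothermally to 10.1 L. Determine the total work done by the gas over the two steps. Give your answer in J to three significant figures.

Step 1 (isochoric): W = 0 (constant volume).
After step 1: P = 979.4 kPa (V unchanged).
Step 2 (isothermal): W = P₁V₁ ln(V₂/V₁) = (27619) ln(10.1/28.2) = -28359 J.
W_total = 0 − 28359 = -28359 J.

W_total ≈ -28400 J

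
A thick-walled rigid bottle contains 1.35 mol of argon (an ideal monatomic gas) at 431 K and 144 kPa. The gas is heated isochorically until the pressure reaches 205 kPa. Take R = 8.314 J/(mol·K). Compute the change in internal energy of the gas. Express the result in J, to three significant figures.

ΔU ≈ 3070 J

Constant volume ⇒ W = 0, so Q = ΔU = nCᵥΔT with Cᵥ = 3R/2 = 12.47 J/(mol·K).
At constant V, T₂/T₁ = P₂/P₁ ⇒ ΔT = T₁(P₂/P₁ − 1) = 431·(205/144 − 1) = 182.6 K.
ΔU = (1.35)(12.47)(182.6) = 3074 J.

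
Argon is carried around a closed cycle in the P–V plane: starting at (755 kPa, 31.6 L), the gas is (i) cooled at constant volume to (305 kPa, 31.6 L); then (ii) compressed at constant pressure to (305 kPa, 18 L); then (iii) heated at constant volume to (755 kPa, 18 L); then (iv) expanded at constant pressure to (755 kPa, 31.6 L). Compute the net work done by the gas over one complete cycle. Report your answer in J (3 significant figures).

W_net ≈ 6120 J

Constant-volume legs do no work.
W(ii) = (305)(18 − 31.6) = -4148 J; W(iv) = (755)(31.6 − 18) = 10268 J.
W_net = -4148 + 10268 = 6120 J (the clockwise enclosed area).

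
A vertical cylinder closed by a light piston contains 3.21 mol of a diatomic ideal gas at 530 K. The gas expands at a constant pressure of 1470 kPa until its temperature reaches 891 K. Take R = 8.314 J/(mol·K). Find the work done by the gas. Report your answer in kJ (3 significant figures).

Isobaric: W = P ΔV = nR ΔT.
W = (3.21)(8.314)(891 − 530) = 9634 J.

W ≈ 9.63 kJ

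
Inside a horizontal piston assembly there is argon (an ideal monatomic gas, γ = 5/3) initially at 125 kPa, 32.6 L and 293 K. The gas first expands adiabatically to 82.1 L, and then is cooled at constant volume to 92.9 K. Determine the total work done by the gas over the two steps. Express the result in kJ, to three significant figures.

Step 1 (adiabatic): W = (P₁V₁ − P₂V₂)/(γ−1) = (4075 − 2201)/0.667 = 2810 J.
Step 2 (isochoric): W = 0 (constant volume).
W_total = 2810 + 0 = 2810 J.

W_total ≈ 2.81 kJ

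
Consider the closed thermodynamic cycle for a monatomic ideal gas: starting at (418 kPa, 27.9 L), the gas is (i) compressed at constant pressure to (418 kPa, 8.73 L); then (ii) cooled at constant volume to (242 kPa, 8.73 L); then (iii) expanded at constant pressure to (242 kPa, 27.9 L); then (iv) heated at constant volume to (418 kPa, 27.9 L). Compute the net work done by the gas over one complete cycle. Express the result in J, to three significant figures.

W_net ≈ -3370 J

Constant-volume legs do no work.
W(i) = (418)(8.73 − 27.9) = -8013 J; W(iii) = (242)(27.9 − 8.73) = 4639 J.
W_net = -8013 + 4639 = -3374 J (the counter-clockwise enclosed area).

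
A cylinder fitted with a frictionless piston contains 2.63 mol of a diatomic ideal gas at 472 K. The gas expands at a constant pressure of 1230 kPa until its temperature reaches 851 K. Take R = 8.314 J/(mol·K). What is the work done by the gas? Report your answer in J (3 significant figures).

Isobaric: W = P ΔV = nR ΔT.
W = (2.63)(8.314)(851 − 472) = 8287 J.

W ≈ 8290 J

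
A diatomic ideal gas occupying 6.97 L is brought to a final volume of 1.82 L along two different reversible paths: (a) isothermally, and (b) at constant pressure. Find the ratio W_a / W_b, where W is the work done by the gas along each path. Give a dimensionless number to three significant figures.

Path (a) isothermal: W = P₁V₁ ln(V₂/V₁) → W_a/(P₁V₁) = -1.343.
Path (b) isobaric: W = P₁(V₂ − V₁) → W_b/(P₁V₁) = -0.7389.
W_a / W_b = -1.343 / -0.7389 = 1.817.

W_a / W_b ≈ 1.82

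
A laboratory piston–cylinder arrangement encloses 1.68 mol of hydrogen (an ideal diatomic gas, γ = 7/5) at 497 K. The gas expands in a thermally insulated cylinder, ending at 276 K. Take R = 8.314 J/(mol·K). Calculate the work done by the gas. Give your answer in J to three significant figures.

W ≈ 7720 J

Adiabatic ⇒ Q = 0, so W_by = −ΔU = nCᵥ(T₁ − T₂).
Cᵥ = 5R/2 = 20.79 J/(mol·K).
W = (1.68)(20.79)(497 − 276) = 7717 J.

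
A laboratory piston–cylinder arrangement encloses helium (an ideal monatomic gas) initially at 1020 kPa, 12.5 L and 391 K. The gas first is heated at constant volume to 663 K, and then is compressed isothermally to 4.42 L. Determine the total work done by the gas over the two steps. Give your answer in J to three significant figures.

W_total ≈ -22500 J

Step 1 (isochoric): W = 0 (constant volume).
After step 1: P = 1730 kPa (V unchanged).
Step 2 (isothermal): W = P₁V₁ ln(V₂/V₁) = (21620) ln(4.42/12.5) = -22475 J.
W_total = 0 − 22475 = -22475 J.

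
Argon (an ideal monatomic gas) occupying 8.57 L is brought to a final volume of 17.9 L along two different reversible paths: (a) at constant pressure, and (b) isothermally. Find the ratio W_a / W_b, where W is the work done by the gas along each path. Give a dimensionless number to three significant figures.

Path (a) isobaric: W = P₁(V₂ − V₁) → W_a/(P₁V₁) = 1.089.
Path (b) isothermal: W = P₁V₁ ln(V₂/V₁) → W_b/(P₁V₁) = 0.7365.
W_a / W_b = 1.089 / 0.7365 = 1.478.

W_a / W_b ≈ 1.48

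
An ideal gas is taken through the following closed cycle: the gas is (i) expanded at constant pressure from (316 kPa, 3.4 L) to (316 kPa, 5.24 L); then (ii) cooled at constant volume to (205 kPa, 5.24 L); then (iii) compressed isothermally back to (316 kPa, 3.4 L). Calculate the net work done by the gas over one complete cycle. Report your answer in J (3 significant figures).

W_net ≈ 117 J

Leg (i): W = PΔV = (316)(5.24 − 3.4) = 581.4 J.
Leg (ii): W = 0.
Leg (iii): W = PᵢVᵢ ln(V_f/Vᵢ) = (1074) ln(3.4/5.24) = -464.6 J.
W_net = 581.4 − 464.6 = 116.8 J.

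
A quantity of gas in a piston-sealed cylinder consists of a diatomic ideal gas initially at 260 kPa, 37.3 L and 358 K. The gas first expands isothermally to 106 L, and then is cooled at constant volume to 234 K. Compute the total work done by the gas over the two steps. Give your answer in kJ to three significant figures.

Step 1 (isothermal): W = P₁V₁ ln(V₂/V₁) = (9698) ln(106/37.3) = 10129 J.
Step 2 (isochoric): W = 0 (constant volume).
W_total = 10129 + 0 = 10129 J.

W_total ≈ 10.1 kJ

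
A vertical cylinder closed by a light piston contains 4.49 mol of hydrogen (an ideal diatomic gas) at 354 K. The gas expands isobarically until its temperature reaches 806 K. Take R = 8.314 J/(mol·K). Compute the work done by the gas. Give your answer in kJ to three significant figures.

W ≈ 16.9 kJ

Isobaric: W = P ΔV = nR ΔT.
W = (4.49)(8.314)(806 − 354) = 16873 J.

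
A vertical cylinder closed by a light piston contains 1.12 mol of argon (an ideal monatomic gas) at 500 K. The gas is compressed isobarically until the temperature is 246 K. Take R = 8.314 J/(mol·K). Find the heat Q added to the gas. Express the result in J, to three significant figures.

Q ≈ -5910 J

Isobaric: W = nRΔT = (1.12)(8.314)(-254) = -2365 J.
ΔU = nCᵥΔT with Cᵥ = 3R/2: ΔU = (1.12)(12.47)(-254) = -3548 J.
Q = ΔU + W = -3548 − 2365 = -5913 J.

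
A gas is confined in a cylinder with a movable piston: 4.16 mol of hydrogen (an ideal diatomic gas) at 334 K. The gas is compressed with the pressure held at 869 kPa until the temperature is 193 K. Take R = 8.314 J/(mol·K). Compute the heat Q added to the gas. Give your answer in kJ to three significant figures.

Isobaric: W = nRΔT = (4.16)(8.314)(-141) = -4877 J.
ΔU = nCᵥΔT with Cᵥ = 5R/2: ΔU = (4.16)(20.79)(-141) = -12192 J.
Q = ΔU + W = -12192 − 4877 = -17068 J.

Q ≈ -17.1 kJ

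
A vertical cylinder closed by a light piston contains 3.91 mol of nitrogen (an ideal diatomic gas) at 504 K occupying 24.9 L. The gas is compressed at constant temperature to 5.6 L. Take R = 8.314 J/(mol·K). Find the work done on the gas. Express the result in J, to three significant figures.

W ≈ 24400 J

Isothermal: W = nRT ln(V₂/V₁).
W = (3.91)(8.314)(504) × ln(5.6/24.9)
  = 16384 × -1.492
W_by_gas = -24446 J; work on gas = −W_by = 24446 J.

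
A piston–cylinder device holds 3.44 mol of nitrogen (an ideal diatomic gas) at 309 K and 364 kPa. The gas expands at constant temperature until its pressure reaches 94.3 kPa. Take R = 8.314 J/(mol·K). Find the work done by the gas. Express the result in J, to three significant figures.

Isothermal process: W = nRT ln(V₂/V₁) = nRT ln(P₁/P₂).
W = (3.44)(8.314)(309) × ln(364/94.3)
  = 8837 × ln(3.86) = 8837 × 1.351
W_by_gas = 11937 J.

W ≈ 11900 J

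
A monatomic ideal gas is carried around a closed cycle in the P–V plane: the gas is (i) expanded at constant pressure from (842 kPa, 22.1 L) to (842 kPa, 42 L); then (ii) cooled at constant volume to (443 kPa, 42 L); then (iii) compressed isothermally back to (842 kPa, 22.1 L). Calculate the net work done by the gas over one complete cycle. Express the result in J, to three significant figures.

W_net ≈ 4810 J

Leg (i): W = PΔV = (842)(42 − 22.1) = 16756 J.
Leg (ii): W = 0.
Leg (iii): W = PᵢVᵢ ln(V_f/Vᵢ) = (18606) ln(22.1/42) = -11947 J.
W_net = 16756 − 11947 = 4809 J.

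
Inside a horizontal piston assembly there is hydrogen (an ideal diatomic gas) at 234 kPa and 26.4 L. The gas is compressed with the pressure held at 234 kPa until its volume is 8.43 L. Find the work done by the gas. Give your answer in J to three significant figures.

W ≈ -4200 J

Isobaric: W = P ΔV.
W = (234 kPa)(8.43 − 26.4 L) = (234)(-17.97) = -4205 J.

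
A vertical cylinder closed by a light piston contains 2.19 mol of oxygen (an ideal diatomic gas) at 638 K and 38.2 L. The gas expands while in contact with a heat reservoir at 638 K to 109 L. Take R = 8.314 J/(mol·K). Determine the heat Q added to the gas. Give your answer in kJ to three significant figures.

Isothermal ⇒ ΔU = 0, so Q = W = nRT ln(V₂/V₁).
Q = (2.19)(8.314)(638) ln(109/38.2) = 11616 × 1.049 = 12180 J.

Q ≈ 12.2 kJ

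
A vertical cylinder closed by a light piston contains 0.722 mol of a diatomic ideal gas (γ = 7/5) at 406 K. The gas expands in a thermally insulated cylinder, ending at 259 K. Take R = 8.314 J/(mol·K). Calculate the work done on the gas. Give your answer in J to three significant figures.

Adiabatic ⇒ Q = 0, so W_by = −ΔU = nCᵥ(T₁ − T₂).
Cᵥ = 5R/2 = 20.79 J/(mol·K).
W = (0.722)(20.79)(406 − 259) = 2206 J.
Work on gas = −W_by = -2206 J.

W ≈ -2210 J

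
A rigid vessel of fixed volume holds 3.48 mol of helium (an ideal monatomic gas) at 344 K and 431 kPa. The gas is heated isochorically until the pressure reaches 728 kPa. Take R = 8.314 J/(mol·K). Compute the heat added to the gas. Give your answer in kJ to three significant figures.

Constant volume ⇒ W = 0, so Q = ΔU = nCᵥΔT with Cᵥ = 3R/2 = 12.47 J/(mol·K).
At constant V, T₂/T₁ = P₂/P₁ ⇒ ΔT = T₁(P₂/P₁ − 1) = 344·(728/431 − 1) = 237 K.
ΔU = (3.48)(12.47)(237) = 10288 J.

Q ≈ 10.3 kJ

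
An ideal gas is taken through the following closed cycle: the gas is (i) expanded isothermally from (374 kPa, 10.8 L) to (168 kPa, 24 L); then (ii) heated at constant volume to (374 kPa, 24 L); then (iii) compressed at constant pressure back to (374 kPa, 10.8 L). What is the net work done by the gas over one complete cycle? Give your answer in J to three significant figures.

Leg (i): W = PᵢVᵢ ln(V_f/Vᵢ) = (4039) ln(24/10.8) = 3225 J.
Leg (ii): W = 0.
Leg (iii): W = PΔV = (374)(10.8 − 24) = -4937 J.
W_net = 3225 − 4937 = -1711 J.

W_net ≈ -1710 J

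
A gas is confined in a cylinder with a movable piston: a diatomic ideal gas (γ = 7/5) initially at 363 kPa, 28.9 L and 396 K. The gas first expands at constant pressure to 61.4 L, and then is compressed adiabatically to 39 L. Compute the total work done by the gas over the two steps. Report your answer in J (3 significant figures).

Step 1 (isobaric): W = PΔV = (363 kPa)(61.4 − 28.9 L) = 11798 J.
After step 1: P = 363 kPa, V = 61.4 L, T = 841.3 K.
Step 2 (adiabatic): W = (P₁V₁ − P₂V₂)/(γ−1) = (22288 − 26725)/0.4 = -11092 J.
W_total = 11798 − 11092 = 705.7 J.

W_total ≈ 706 J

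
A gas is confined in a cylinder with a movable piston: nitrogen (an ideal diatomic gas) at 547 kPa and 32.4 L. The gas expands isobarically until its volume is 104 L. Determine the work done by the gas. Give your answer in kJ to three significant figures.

W ≈ 39.2 kJ

Isobaric: W = P ΔV.
W = (547 kPa)(104 − 32.4 L) = (547)(71.6) = 39165 J.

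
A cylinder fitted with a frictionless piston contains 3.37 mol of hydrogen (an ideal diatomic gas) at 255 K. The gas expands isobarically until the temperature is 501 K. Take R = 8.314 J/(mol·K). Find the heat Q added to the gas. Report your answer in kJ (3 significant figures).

Q ≈ 24.1 kJ

Isobaric: W = nRΔT = (3.37)(8.314)(246) = 6892 J.
ΔU = nCᵥΔT with Cᵥ = 5R/2: ΔU = (3.37)(20.79)(246) = 17231 J.
Q = ΔU + W = 17231 + 6892 = 24124 J.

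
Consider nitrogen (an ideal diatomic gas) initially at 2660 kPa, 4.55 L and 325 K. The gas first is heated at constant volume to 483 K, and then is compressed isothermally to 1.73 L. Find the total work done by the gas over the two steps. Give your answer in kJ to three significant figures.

W_total ≈ -17.4 kJ

Step 1 (isochoric): W = 0 (constant volume).
After step 1: P = 3953 kPa (V unchanged).
Step 2 (isothermal): W = P₁V₁ ln(V₂/V₁) = (17987) ln(1.73/4.55) = -17393 J.
W_total = 0 − 17393 = -17393 J.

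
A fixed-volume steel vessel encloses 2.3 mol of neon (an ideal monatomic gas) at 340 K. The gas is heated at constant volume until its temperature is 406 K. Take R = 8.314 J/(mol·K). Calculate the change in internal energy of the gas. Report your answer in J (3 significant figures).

ΔU ≈ 1890 J

Constant volume ⇒ W = 0, so Q = ΔU = nCᵥΔT with Cᵥ = 3R/2 = 12.47 J/(mol·K).
ΔU = (2.3)(12.47)(406 − 340) = 1893 J.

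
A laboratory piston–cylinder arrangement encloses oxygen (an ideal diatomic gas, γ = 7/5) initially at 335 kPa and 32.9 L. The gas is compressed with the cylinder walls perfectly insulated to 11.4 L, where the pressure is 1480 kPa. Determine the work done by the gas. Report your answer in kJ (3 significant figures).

Adiabatic: W = (P₁V₁ − P₂V₂)/(γ − 1) with γ = 7/5.
P₁V₁ = 11022 J, P₂V₂ = 16872 J.
W = (11022 − 16872) / 0.4 = -14626 J.

W ≈ -14.6 kJ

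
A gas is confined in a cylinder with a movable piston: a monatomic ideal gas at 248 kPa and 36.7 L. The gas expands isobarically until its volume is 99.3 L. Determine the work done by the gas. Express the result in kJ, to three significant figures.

W ≈ 15.5 kJ

Isobaric: W = P ΔV.
W = (248 kPa)(99.3 − 36.7 L) = (248)(62.6) = 15525 J.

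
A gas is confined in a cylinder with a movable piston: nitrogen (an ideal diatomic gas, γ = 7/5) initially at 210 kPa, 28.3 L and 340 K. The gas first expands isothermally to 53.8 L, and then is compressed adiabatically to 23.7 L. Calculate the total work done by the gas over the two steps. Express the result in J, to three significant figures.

W_total ≈ -1950 J

Step 1 (isothermal): W = P₁V₁ ln(V₂/V₁) = (5943) ln(53.8/28.3) = 3818 J.
After step 1: P = 110.5 kPa, V = 53.8 L, T = 340 K.
Step 2 (adiabatic): W = (P₁V₁ − P₂V₂)/(γ−1) = (5943 − 8249)/0.4 = -5766 J.
W_total = 3818 − 5766 = -1948 J.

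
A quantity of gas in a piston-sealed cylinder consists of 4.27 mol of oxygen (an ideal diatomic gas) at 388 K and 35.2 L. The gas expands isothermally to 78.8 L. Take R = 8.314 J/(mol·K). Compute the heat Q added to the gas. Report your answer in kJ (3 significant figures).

Q ≈ 11.1 kJ

Isothermal ⇒ ΔU = 0, so Q = W = nRT ln(V₂/V₁).
Q = (4.27)(8.314)(388) ln(78.8/35.2) = 13774 × 0.8059 = 11100 J.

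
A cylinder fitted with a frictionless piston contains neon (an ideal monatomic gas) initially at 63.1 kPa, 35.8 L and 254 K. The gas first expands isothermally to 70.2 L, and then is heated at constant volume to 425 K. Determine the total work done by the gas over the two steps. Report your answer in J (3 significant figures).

W_total ≈ 1520 J

Step 1 (isothermal): W = P₁V₁ ln(V₂/V₁) = (2259) ln(70.2/35.8) = 1521 J.
Step 2 (isochoric): W = 0 (constant volume).
W_total = 1521 + 0 = 1521 J.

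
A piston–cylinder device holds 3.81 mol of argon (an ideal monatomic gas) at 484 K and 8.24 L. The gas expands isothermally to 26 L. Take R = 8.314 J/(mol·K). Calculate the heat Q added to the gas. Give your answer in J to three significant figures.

Isothermal ⇒ ΔU = 0, so Q = W = nRT ln(V₂/V₁).
Q = (3.81)(8.314)(484) ln(26/8.24) = 15331 × 1.149 = 17617 J.

Q ≈ 17600 J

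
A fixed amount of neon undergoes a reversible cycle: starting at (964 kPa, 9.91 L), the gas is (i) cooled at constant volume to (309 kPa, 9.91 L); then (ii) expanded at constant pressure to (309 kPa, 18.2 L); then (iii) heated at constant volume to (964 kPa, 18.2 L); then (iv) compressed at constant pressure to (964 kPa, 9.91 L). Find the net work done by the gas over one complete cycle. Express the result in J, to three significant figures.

Constant-volume legs do no work.
W(ii) = (309)(18.2 − 9.91) = 2562 J; W(iv) = (964)(9.91 − 18.2) = -7992 J.
W_net = 2562 − 7992 = -5430 J (the counter-clockwise enclosed area).

W_net ≈ -5430 J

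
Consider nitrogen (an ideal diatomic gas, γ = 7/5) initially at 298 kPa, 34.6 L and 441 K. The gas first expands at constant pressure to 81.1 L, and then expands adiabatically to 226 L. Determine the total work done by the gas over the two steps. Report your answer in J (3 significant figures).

W_total ≈ 34200 J

Step 1 (isobaric): W = PΔV = (298 kPa)(81.1 − 34.6 L) = 13857 J.
After step 1: P = 298 kPa, V = 81.1 L, T = 1034 K.
Step 2 (adiabatic): W = (P₁V₁ − P₂V₂)/(γ−1) = (24168 − 16040)/0.4 = 20320 J.
W_total = 13857 + 20320 = 34177 J.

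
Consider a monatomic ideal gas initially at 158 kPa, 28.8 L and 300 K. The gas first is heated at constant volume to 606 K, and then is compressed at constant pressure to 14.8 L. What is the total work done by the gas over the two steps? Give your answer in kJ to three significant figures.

Step 1 (isochoric): W = 0 (constant volume).
After step 1: P = 319.2 kPa (V unchanged).
Step 2 (isobaric): W = PΔV = (319.2 kPa)(14.8 − 28.8 L) = -4468 J.
W_total = 0 − 4468 = -4468 J.

W_total ≈ -4.47 kJ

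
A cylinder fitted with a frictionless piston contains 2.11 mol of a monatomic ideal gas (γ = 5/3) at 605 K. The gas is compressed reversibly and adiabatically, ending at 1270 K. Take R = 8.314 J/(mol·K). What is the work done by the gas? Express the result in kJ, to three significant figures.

Adiabatic ⇒ Q = 0, so W_by = −ΔU = nCᵥ(T₁ − T₂).
Cᵥ = 3R/2 = 12.47 J/(mol·K).
W = (2.11)(12.47)(605 − 1270) = -17499 J.

W ≈ -17.5 kJ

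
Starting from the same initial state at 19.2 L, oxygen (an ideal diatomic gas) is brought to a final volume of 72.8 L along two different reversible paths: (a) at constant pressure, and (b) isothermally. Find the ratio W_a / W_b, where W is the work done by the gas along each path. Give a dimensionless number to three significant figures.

Path (a) isobaric: W = P₁(V₂ − V₁) → W_a/(P₁V₁) = 2.792.
Path (b) isothermal: W = P₁V₁ ln(V₂/V₁) → W_b/(P₁V₁) = 1.333.
W_a / W_b = 2.792 / 1.333 = 2.095.

W_a / W_b ≈ 2.09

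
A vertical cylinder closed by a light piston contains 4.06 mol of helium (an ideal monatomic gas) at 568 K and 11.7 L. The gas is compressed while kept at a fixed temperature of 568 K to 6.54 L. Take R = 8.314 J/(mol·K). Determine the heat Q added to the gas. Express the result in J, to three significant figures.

Isothermal ⇒ ΔU = 0, so Q = W = nRT ln(V₂/V₁).
Q = (4.06)(8.314)(568) ln(6.54/11.7) = 19173 × -0.5817 = -11152 J.

Q ≈ -11200 J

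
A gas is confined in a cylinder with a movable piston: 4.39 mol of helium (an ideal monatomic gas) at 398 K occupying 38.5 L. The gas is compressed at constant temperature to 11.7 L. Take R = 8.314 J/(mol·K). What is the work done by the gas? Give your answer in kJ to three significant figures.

W ≈ -17.3 kJ

Isothermal: W = nRT ln(V₂/V₁).
W = (4.39)(8.314)(398) × ln(11.7/38.5)
  = 14526 × -1.191
W_by_gas = -17302 J.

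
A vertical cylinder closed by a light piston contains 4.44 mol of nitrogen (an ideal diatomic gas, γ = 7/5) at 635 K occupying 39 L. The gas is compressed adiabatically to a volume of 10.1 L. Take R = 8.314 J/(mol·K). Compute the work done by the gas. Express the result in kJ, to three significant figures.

W ≈ -42.0 kJ

Adiabatic: TV^(γ−1) = const with γ = 7/5.
T₂ = T₁ (V₁/V₂)^(γ−1) = 635 × (39/10.1)^0.4 = 635 × 1.717 = 1090 K.
W_by = nCᵥ(T₁ − T₂) = (4.44)(20.79)(635 − 1090) = -42000 J.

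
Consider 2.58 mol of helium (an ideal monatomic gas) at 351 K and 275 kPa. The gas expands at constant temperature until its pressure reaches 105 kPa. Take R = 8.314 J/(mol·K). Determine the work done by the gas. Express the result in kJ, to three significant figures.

W ≈ 7.25 kJ

Isothermal process: W = nRT ln(V₂/V₁) = nRT ln(P₁/P₂).
W = (2.58)(8.314)(351) × ln(275/105)
  = 7529 × ln(2.619) = 7529 × 0.9628
W_by_gas = 7249 J.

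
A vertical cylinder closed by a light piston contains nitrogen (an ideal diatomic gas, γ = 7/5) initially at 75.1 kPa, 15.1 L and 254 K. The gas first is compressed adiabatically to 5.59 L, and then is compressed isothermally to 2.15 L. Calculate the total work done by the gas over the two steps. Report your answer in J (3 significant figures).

W_total ≈ -3000 J

Step 1 (adiabatic): W = (P₁V₁ − P₂V₂)/(γ−1) = (1134 − 1687)/0.4 = -1384 J.
After step 1: P = 301.9 kPa, V = 5.59 L, T = 378 K.
Step 2 (isothermal): W = P₁V₁ ln(V₂/V₁) = (1687) ln(2.15/5.59) = -1612 J.
W_total = -1384 − 1612 = -2996 J.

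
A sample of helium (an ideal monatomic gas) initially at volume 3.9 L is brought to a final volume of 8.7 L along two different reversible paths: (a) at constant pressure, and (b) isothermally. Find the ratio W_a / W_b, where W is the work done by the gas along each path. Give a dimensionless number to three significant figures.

W_a / W_b ≈ 1.53

Path (a) isobaric: W = P₁(V₂ − V₁) → W_a/(P₁V₁) = 1.231.
Path (b) isothermal: W = P₁V₁ ln(V₂/V₁) → W_b/(P₁V₁) = 0.8023.
W_a / W_b = 1.231 / 0.8023 = 1.534.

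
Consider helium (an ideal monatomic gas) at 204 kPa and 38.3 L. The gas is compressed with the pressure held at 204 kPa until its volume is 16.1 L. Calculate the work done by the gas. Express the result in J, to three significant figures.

W ≈ -4530 J

Isobaric: W = P ΔV.
W = (204 kPa)(16.1 − 38.3 L) = (204)(-22.2) = -4529 J.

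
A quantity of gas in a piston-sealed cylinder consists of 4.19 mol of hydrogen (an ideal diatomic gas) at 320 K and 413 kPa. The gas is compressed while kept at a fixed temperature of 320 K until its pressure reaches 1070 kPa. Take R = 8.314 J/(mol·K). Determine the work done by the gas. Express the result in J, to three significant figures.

W ≈ -10600 J

Isothermal process: W = nRT ln(V₂/V₁) = nRT ln(P₁/P₂).
W = (4.19)(8.314)(320) × ln(413/1070)
  = 11147 × ln(0.386) = 11147 × -0.952
W_by_gas = -10612 J.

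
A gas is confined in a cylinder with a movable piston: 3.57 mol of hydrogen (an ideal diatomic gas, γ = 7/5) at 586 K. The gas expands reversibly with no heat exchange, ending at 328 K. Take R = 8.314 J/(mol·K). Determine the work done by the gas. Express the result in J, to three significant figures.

W ≈ 19100 J

Adiabatic ⇒ Q = 0, so W_by = −ΔU = nCᵥ(T₁ − T₂).
Cᵥ = 5R/2 = 20.79 J/(mol·K).
W = (3.57)(20.79)(586 − 328) = 19144 J.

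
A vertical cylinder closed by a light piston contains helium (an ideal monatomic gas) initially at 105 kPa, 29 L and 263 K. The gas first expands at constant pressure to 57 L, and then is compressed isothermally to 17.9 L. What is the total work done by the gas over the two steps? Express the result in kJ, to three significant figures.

Step 1 (isobaric): W = PΔV = (105 kPa)(57 − 29 L) = 2940 J.
After step 1: P = 105 kPa, V = 57 L, T = 516.9 K.
Step 2 (isothermal): W = P₁V₁ ln(V₂/V₁) = (5985) ln(17.9/57) = -6932 J.
W_total = 2940 − 6932 = -3992 J.

W_total ≈ -3.99 kJ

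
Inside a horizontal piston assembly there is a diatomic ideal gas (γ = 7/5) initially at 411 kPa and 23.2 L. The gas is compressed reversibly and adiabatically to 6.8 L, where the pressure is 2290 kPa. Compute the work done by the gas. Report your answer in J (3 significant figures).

Adiabatic: W = (P₁V₁ − P₂V₂)/(γ − 1) with γ = 7/5.
P₁V₁ = 9535 J, P₂V₂ = 15572 J.
W = (9535 − 15572) / 0.4 = -15092 J.

W ≈ -15100 J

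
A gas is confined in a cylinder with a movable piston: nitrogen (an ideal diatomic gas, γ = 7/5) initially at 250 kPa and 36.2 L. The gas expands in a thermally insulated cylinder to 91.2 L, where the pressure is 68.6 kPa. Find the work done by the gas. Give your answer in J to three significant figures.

Adiabatic: W = (P₁V₁ − P₂V₂)/(γ − 1) with γ = 7/5.
P₁V₁ = 9050 J, P₂V₂ = 6256 J.
W = (9050 − 6256) / 0.4 = 6984 J.

W ≈ 6980 J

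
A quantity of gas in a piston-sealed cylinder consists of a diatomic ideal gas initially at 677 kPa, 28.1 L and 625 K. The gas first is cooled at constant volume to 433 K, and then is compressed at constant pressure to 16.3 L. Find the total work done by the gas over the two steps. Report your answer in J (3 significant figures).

Step 1 (isochoric): W = 0 (constant volume).
After step 1: P = 469 kPa (V unchanged).
Step 2 (isobaric): W = PΔV = (469 kPa)(16.3 − 28.1 L) = -5535 J.
W_total = 0 − 5535 = -5535 J.

W_total ≈ -5530 J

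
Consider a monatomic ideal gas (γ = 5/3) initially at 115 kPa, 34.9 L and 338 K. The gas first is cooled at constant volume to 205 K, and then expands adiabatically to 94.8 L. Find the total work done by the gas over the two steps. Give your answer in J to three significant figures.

W_total ≈ 1780 J

Step 1 (isochoric): W = 0 (constant volume).
After step 1: P = 69.75 kPa (V unchanged).
Step 2 (adiabatic): W = (P₁V₁ − P₂V₂)/(γ−1) = (2434 − 1250)/0.667 = 1776 J.
W_total = 0 + 1776 = 1776 J.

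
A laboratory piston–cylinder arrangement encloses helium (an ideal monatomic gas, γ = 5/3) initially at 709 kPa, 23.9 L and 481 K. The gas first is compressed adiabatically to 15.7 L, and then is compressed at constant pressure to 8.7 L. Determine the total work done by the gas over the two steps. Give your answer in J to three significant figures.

Step 1 (adiabatic): W = (P₁V₁ − P₂V₂)/(γ−1) = (16945 − 22424)/0.667 = -8218 J.
After step 1: P = 1428 kPa, V = 15.7 L, T = 636.5 K.
Step 2 (isobaric): W = PΔV = (1428 kPa)(8.7 − 15.7 L) = -9998 J.
W_total = -8218 − 9998 = -18216 J.

W_total ≈ -18200 J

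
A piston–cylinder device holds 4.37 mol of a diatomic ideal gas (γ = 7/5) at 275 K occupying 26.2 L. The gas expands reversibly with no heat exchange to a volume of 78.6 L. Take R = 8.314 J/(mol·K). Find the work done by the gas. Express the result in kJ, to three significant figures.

W ≈ 8.88 kJ

Adiabatic: TV^(γ−1) = const with γ = 7/5.
T₂ = T₁ (V₁/V₂)^(γ−1) = 275 × (26.2/78.6)^0.4 = 275 × 0.6444 = 177.2 K.
W_by = nCᵥ(T₁ − T₂) = (4.37)(20.79)(275 − 177.2) = 8882 J.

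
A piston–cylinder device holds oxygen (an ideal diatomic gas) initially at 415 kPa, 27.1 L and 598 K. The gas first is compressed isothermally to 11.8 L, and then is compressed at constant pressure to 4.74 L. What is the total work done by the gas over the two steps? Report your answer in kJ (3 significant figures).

W_total ≈ -16.1 kJ

Step 1 (isothermal): W = P₁V₁ ln(V₂/V₁) = (11246) ln(11.8/27.1) = -9351 J.
After step 1: P = 953.1 kPa, V = 11.8 L, T = 598 K.
Step 2 (isobaric): W = PΔV = (953.1 kPa)(4.74 − 11.8 L) = -6729 J.
W_total = -9351 − 6729 = -16080 J.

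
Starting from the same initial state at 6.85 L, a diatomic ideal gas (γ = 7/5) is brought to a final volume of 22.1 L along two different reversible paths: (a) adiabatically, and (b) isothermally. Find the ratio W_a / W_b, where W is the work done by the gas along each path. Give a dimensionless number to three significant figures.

W_a / W_b ≈ 0.798

Path (a) adiabatic: W = P₁V₁(1 − (V₁/V₂)^(γ−1))/(γ−1) → W_a/(P₁V₁) = 0.9352.
Path (b) isothermal: W = P₁V₁ ln(V₂/V₁) → W_b/(P₁V₁) = 1.171.
W_a / W_b = 0.9352 / 1.171 = 0.7984.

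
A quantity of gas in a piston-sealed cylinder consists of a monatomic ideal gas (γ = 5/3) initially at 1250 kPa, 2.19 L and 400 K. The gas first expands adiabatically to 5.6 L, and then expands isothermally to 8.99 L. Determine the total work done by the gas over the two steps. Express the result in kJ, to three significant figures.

Step 1 (adiabatic): W = (P₁V₁ − P₂V₂)/(γ−1) = (2738 − 1464)/0.667 = 1910 J.
After step 1: P = 261.4 kPa, V = 5.6 L, T = 213.9 K.
Step 2 (isothermal): W = P₁V₁ ln(V₂/V₁) = (1464) ln(8.99/5.6) = 693 J.
W_total = 1910 + 693 = 2603 J.

W_total ≈ 2.60 kJ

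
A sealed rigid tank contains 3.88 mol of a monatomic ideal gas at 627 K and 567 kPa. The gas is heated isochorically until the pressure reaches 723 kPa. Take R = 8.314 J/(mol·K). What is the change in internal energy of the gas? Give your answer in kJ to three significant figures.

Constant volume ⇒ W = 0, so Q = ΔU = nCᵥΔT with Cᵥ = 3R/2 = 12.47 J/(mol·K).
At constant V, T₂/T₁ = P₂/P₁ ⇒ ΔT = T₁(P₂/P₁ − 1) = 627·(723/567 − 1) = 172.5 K.
ΔU = (3.88)(12.47)(172.5) = 8347 J.

ΔU ≈ 8.35 kJ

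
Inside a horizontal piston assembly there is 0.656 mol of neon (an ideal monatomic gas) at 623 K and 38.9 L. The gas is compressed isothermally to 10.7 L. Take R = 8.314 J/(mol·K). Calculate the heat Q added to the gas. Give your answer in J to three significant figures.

Isothermal ⇒ ΔU = 0, so Q = W = nRT ln(V₂/V₁).
Q = (0.656)(8.314)(623) ln(10.7/38.9) = 3398 × -1.291 = -4386 J.

Q ≈ -4390 J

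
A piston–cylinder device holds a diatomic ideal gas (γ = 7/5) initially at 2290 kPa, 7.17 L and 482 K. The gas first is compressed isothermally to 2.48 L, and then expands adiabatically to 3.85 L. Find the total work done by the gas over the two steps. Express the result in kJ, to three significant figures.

Step 1 (isothermal): W = P₁V₁ ln(V₂/V₁) = (16419) ln(2.48/7.17) = -17432 J.
After step 1: P = 6621 kPa, V = 2.48 L, T = 482 K.
Step 2 (adiabatic): W = (P₁V₁ − P₂V₂)/(γ−1) = (16419 − 13771)/0.4 = 6622 J.
W_total = -17432 + 6622 = -10810 J.

W_total ≈ -10.8 kJ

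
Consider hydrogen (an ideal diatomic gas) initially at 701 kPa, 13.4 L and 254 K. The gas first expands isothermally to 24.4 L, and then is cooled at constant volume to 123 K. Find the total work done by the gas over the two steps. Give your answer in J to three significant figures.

W_total ≈ 5630 J

Step 1 (isothermal): W = P₁V₁ ln(V₂/V₁) = (9393) ln(24.4/13.4) = 5630 J.
Step 2 (isochoric): W = 0 (constant volume).
W_total = 5630 + 0 = 5630 J.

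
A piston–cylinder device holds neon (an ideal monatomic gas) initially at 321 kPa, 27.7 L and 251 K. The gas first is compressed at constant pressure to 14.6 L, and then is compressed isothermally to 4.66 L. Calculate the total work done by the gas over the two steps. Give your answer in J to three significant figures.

W_total ≈ -9560 J

Step 1 (isobaric): W = PΔV = (321 kPa)(14.6 − 27.7 L) = -4205 J.
After step 1: P = 321 kPa, V = 14.6 L, T = 132.3 K.
Step 2 (isothermal): W = P₁V₁ ln(V₂/V₁) = (4687) ln(4.66/14.6) = -5352 J.
W_total = -4205 − 5352 = -9557 J.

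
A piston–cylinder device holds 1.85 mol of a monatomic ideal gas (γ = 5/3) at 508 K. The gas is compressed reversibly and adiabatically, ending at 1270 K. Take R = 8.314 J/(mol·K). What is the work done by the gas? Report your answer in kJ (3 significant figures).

Adiabatic ⇒ Q = 0, so W_by = −ΔU = nCᵥ(T₁ − T₂).
Cᵥ = 3R/2 = 12.47 J/(mol·K).
W = (1.85)(12.47)(508 − 1270) = -17580 J.

W ≈ -17.6 kJ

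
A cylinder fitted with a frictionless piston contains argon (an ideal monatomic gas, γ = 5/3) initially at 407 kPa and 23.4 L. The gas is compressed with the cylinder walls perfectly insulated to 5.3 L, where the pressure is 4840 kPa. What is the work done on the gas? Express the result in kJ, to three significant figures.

Adiabatic: W = (P₁V₁ − P₂V₂)/(γ − 1) with γ = 5/3.
P₁V₁ = 9524 J, P₂V₂ = 25652 J.
W = (9524 − 25652) / 0.6667 = -24192 J.
Work on gas = −W_by = 24192 J.

W ≈ 24.2 kJ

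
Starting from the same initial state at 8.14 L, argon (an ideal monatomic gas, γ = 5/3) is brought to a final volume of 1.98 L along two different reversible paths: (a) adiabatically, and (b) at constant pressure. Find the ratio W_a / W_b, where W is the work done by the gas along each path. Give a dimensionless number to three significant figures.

W_a / W_b ≈ 3.10

Path (a) adiabatic: W = P₁V₁(1 − (V₁/V₂)^(γ−1))/(γ−1) → W_a/(P₁V₁) = -2.349.
Path (b) isobaric: W = P₁(V₂ − V₁) → W_b/(P₁V₁) = -0.7568.
W_a / W_b = -2.349 / -0.7568 = 3.105.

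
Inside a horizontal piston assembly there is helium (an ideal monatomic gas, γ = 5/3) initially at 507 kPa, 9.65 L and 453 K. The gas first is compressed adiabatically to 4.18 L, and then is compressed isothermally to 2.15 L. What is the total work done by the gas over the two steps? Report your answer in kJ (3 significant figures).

Step 1 (adiabatic): W = (P₁V₁ − P₂V₂)/(γ−1) = (4893 − 8546)/0.667 = -5480 J.
After step 1: P = 2045 kPa, V = 4.18 L, T = 791.3 K.
Step 2 (isothermal): W = P₁V₁ ln(V₂/V₁) = (8546) ln(2.15/4.18) = -5682 J.
W_total = -5480 − 5682 = -11162 J.

W_total ≈ -11.2 kJ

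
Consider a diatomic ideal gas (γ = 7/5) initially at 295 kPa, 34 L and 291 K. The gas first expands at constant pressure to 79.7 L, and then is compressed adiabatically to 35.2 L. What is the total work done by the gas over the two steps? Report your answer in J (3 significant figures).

Step 1 (isobaric): W = PΔV = (295 kPa)(79.7 − 34 L) = 13482 J.
After step 1: P = 295 kPa, V = 79.7 L, T = 682.1 K.
Step 2 (adiabatic): W = (P₁V₁ − P₂V₂)/(γ−1) = (23512 − 32602)/0.4 = -22727 J.
W_total = 13482 − 22727 = -9245 J.

W_total ≈ -9250 J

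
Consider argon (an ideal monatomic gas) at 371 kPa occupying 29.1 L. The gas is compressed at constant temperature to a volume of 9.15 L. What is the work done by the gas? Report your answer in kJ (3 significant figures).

Isothermal: W = nRT ln(V₂/V₁) = P₁V₁ ln(V₂/V₁).
P₁V₁ = (371 kPa)(29.1 L) = 10796 J.
W = 10796 × ln(9.15/29.1) = 10796 × -1.157
W_by_gas = -12491 J.

W ≈ -12.5 kJ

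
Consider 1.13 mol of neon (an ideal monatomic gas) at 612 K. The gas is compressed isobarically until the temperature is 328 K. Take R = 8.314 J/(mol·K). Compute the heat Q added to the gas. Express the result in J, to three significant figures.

Q ≈ -6670 J

Isobaric: W = nRΔT = (1.13)(8.314)(-284) = -2668 J.
ΔU = nCᵥΔT with Cᵥ = 3R/2: ΔU = (1.13)(12.47)(-284) = -4002 J.
Q = ΔU + W = -4002 − 2668 = -6670 J.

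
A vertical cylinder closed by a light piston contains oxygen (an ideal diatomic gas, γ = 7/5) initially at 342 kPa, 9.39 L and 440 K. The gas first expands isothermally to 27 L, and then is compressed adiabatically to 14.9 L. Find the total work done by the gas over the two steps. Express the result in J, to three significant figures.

W_total ≈ 1240 J

Step 1 (isothermal): W = P₁V₁ ln(V₂/V₁) = (3211) ln(27/9.39) = 3392 J.
After step 1: P = 118.9 kPa, V = 27 L, T = 440 K.
Step 2 (adiabatic): W = (P₁V₁ − P₂V₂)/(γ−1) = (3211 − 4073)/0.4 = -2155 J.
W_total = 3392 − 2155 = 1237 J.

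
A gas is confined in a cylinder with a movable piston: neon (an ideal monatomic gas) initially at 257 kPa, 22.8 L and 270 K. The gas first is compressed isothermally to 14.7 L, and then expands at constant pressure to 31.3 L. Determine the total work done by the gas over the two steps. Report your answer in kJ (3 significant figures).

W_total ≈ 4.05 kJ

Step 1 (isothermal): W = P₁V₁ ln(V₂/V₁) = (5860) ln(14.7/22.8) = -2572 J.
After step 1: P = 398.6 kPa, V = 14.7 L, T = 270 K.
Step 2 (isobaric): W = PΔV = (398.6 kPa)(31.3 − 14.7 L) = 6617 J.
W_total = -2572 + 6617 = 4045 J.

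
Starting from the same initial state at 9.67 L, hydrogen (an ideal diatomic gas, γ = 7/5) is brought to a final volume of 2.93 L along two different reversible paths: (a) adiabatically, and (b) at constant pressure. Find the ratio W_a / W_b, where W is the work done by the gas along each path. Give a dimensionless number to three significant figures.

W_a / W_b ≈ 2.20

Path (a) adiabatic: W = P₁V₁(1 − (V₁/V₂)^(γ−1))/(γ−1) → W_a/(P₁V₁) = -1.531.
Path (b) isobaric: W = P₁(V₂ − V₁) → W_b/(P₁V₁) = -0.697.
W_a / W_b = -1.531 / -0.697 = 2.196.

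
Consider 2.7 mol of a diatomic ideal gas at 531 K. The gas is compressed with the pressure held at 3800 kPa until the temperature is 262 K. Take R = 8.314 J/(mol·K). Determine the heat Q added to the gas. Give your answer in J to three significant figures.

Q ≈ -21100 J

Isobaric: W = nRΔT = (2.7)(8.314)(-269) = -6038 J.
ΔU = nCᵥΔT with Cᵥ = 5R/2: ΔU = (2.7)(20.79)(-269) = -15096 J.
Q = ΔU + W = -15096 − 6038 = -21135 J.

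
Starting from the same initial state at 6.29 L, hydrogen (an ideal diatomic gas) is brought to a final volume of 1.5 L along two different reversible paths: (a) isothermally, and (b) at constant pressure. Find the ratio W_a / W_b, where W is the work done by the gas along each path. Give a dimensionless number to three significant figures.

W_a / W_b ≈ 1.88

Path (a) isothermal: W = P₁V₁ ln(V₂/V₁) → W_a/(P₁V₁) = -1.433.
Path (b) isobaric: W = P₁(V₂ − V₁) → W_b/(P₁V₁) = -0.7615.
W_a / W_b = -1.433 / -0.7615 = 1.882.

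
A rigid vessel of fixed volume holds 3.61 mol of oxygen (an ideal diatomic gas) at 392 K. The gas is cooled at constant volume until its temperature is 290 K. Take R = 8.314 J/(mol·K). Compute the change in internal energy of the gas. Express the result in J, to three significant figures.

ΔU ≈ -7650 J

Constant volume ⇒ W = 0, so Q = ΔU = nCᵥΔT with Cᵥ = 5R/2 = 20.79 J/(mol·K).
ΔU = (3.61)(20.79)(290 − 392) = -7653 J.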